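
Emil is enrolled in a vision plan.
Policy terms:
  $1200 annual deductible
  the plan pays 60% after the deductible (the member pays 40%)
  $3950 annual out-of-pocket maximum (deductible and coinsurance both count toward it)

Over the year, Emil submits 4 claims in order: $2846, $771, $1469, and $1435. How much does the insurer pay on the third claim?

$881.40

Claim 1 ($2846): $1200 finishes the deductible; $1646 goes to coinsurance; 40% of $1646 = $658.40. Member pays $1858.40; OOP now $1858.40. Plan pays $2846 − $1858.40 = $987.60.
Claim 2 ($771): 40% coinsurance on $771 = $308.40. Cost to member: $308.40. OOP to date $2166.80. Plan pays $771 − $308.40 = $462.60.
Claim 3 ($1469): 40% coinsurance on $1469 = $587.60. Member owes $587.60 (running OOP $2754.40). Plan pays $1469 − $587.60 = $881.40.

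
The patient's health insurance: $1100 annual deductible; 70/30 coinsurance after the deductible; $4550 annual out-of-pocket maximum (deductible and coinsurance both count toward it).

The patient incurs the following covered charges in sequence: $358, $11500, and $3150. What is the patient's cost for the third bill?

$222.60

#1 ($358): fully absorbed by the deductible. Patient pays $358; OOP now $358.
#2 ($11500): $742 finishes the deductible; $10758 goes to coinsurance; patient's 30% is $3227.40. Cost to patient: $3969.40. OOP to date $4327.40.
#3 ($3150): deductible met; 30% of $3150 = $945. That would push OOP to $5272.40, over the $4550 cap, so patient pays $4550 − $4327.40 = $222.60.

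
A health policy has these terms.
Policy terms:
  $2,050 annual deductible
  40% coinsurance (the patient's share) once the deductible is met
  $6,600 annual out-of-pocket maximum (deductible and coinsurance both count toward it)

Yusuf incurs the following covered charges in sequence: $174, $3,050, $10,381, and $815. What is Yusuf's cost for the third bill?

#1 ($174): fully absorbed by the deductible. Patient pays $174; OOP now $174.
#2 ($3,050): deductible takes $1,876, $1,174 remains; coinsurance $1,174 × 40% = $469.60. Cost to patient: $2,345.60. OOP to date $2,519.60.
#3 ($10,381): deductible met; 40% of $10,381 = $4,152.40. OOP would hit $6,672 > $6,600, so the cap limits the patient to $6,600 − $2,519.60 = $4,080.40.

$4,080.40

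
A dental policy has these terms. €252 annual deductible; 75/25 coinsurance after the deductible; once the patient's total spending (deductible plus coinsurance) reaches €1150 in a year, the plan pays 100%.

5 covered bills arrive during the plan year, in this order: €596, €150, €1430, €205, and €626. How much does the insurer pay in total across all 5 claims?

€2066.25

#1 (€596): €252 finishes the deductible; €344 goes to coinsurance; 25% of €344 = €86. Patient pays €338; OOP now €338. Plan pays €596 − €338 = €258.
#2 (€150): 25% coinsurance on €150 = €37.50. Patient owes €37.50 (running OOP €375.50). Insurer: €150 − €37.50 = €112.50.
#3 (€1430): deductible met; 25% of €1430 = €357.50. Patient owes €357.50 (running OOP €733). Plan pays €1430 − €357.50 = €1072.50.
#4 (€205): deductible met; 25% of €205 = €51.25. Patient owes €51.25 (running OOP €784.25). Insurer: €205 − €51.25 = €153.75.
#5 (€626): deductible already satisfied, so patient's share is 25% × €626 = €156.50. Patient owes €156.50 (running OOP €940.75). Plan pays €626 − €156.50 = €469.50.
Insurer total = bills − patient's total = €3007 − €940.75 = €2066.25.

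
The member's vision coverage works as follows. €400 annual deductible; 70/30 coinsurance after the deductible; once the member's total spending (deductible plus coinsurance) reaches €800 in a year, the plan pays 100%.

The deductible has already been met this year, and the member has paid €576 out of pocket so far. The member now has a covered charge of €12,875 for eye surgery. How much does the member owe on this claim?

With the deductible met, the entire €12,875 is subject to coinsurance.
Member's 30% share of €12,875 is €3,862.50.
Adding €3,862.50 to the €576 already spent would give €4,438.50, which exceeds the €800 cap; the member pays just €800 − €576 = €224.

€224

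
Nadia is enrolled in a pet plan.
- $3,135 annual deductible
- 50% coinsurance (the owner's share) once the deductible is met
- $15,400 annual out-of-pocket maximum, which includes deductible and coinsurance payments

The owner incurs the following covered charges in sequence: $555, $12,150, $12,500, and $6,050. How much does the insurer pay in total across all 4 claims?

$15,855

Claim 1 — $555: all of it applies to the deductible. Owner owes $555 (running OOP $555). Plan pays $555 − $555 = $0.
Claim 2 — $12,150: deductible takes $2,580, $9,570 remains; 50% of $9,570 = $4,785. Owner owes $7,365 (running OOP $7,920). Insurer: $12,150 − $7,365 = $4,785.
Claim 3 — $12,500: 50% coinsurance on $12,500 = $6,250. Cost to owner: $6,250. OOP to date $14,170. Plan pays $12,500 − $6,250 = $6,250.
Claim 4 — $6,050: deductible already satisfied, so owner's share is 50% × $6,050 = $3,025. OOP would hit $17,195 > $15,400, so the cap limits the owner to $15,400 − $14,170 = $1,230. Insurer: $6,050 − $1,230 = $4,820.
Insurer total: $0 + $4,785 + $6,250 + $4,820 = $15,855.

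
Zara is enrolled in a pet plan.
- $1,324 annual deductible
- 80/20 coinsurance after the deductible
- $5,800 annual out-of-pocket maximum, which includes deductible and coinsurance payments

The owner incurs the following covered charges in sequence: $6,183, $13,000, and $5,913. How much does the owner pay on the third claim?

$904.20

Bill 1, $6,183: deductible takes $1,324, $4,859 remains; owner's 20% is $971.80. Cost to owner: $2,295.80. OOP to date $2,295.80.
Bill 2, $13,000: deductible already satisfied, so owner's share is 20% × $13,000 = $2,600. Owner pays $2,600; OOP now $4,895.80.
Bill 3, $5,913: 20% coinsurance on $5,913 = $1,182.60. That would push OOP to $6,078.40, over the $5,800 cap, so owner pays $5,800 − $4,895.80 = $904.20.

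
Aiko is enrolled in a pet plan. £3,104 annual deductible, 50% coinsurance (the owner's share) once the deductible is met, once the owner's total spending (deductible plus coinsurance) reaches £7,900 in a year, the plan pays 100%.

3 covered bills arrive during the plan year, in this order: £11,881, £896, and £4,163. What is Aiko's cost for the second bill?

£407.50

Claim 1 (£11,881): £3,104 finishes the deductible; £8,777 goes to coinsurance; owner's 50% is £4,388.50. Owner pays £7,492.50; OOP now £7,492.50.
Claim 2 (£896): 50% coinsurance on £896 = £448. OOP would hit £7,940.50 > £7,900, so the cap limits the owner to £7,900 − £7,492.50 = £407.50.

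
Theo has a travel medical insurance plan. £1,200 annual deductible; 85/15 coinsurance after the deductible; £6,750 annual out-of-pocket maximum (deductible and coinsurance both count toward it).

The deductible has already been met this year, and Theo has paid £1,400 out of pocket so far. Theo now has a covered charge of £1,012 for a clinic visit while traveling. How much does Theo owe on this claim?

With the deductible met, the entire £1,012 is subject to coinsurance.
Coinsurance: £1,012 × 15% = £151.80.
Year-to-date out-of-pocket becomes £1,400 + £151.80 = £1,551.80, still under the £6,750 maximum, so no cap applies.

£151.80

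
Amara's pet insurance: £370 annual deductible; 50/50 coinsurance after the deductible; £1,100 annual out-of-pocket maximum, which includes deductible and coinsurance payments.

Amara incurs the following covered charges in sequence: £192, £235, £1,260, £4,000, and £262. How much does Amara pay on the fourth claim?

Claim 1 — £192: all of it applies to the deductible. Owner pays £192; OOP now £192.
Claim 2 — £235: deductible takes £178, £57 remains; owner's 50% is £28.50. Cost to owner: £206.50. OOP to date £398.50.
Claim 3 — £1,260: deductible already satisfied, so owner's share is 50% × £1,260 = £630. Cost to owner: £630. OOP to date £1,028.50.
Claim 4 — £4,000: deductible met; 50% of £4,000 = £2,000. OOP would hit £3,028.50 > £1,100, so the cap limits the owner to £1,100 − £1,028.50 = £71.50.

£71.50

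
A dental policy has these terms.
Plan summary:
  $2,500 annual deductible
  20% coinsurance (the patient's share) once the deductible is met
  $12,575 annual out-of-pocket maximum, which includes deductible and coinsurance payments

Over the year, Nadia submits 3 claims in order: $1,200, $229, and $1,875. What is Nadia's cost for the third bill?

Claim 1 — $1,200: fully absorbed by the deductible. Cost to patient: $1,200. OOP to date $1,200.
Claim 2 — $229: all of it applies to the deductible. Patient owes $229 (running OOP $1,429).
Claim 3 — $1,875: $1,071 to deductible, leaving $804; patient's 20% is $160.80. Patient pays $1,231.80; OOP now $2,660.80.

$1,231.80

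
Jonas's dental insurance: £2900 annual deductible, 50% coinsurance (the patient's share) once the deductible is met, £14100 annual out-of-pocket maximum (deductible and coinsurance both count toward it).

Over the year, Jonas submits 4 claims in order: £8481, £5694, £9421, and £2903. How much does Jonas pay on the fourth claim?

£852

Claim 1 (£8481): £2900 to deductible, leaving £5581; patient's 50% is £2790.50. Patient pays £5690.50; OOP now £5690.50.
Claim 2 (£5694): deductible met; 50% of £5694 = £2847. Patient owes £2847 (running OOP £8537.50).
Claim 3 (£9421): deductible already satisfied, so patient's share is 50% × £9421 = £4710.50. Patient owes £4710.50 (running OOP £13248).
Claim 4 (£2903): 50% coinsurance on £2903 = £1451.50. That would push OOP to £14699.50, over the £14100 cap, so patient pays £14100 − £13248 = £852.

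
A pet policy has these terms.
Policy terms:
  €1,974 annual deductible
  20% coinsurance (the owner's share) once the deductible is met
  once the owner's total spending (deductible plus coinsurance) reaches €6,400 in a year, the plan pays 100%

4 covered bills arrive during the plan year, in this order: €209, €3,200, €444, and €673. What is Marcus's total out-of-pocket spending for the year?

Bill 1, €209: fully absorbed by the deductible. Cost to owner: €209. OOP to date €209.
Bill 2, €3,200: €1,765 finishes the deductible; €1,435 goes to coinsurance; coinsurance €1,435 × 20% = €287. Owner pays €2,052; OOP now €2,261.
Bill 3, €444: 20% coinsurance on €444 = €88.80. Owner owes €88.80 (running OOP €2,349.80).
Bill 4, €673: 20% coinsurance on €673 = €134.60. Owner owes €134.60 (running OOP €2,484.40).
Total paid by the owner: €209 + €2,052 + €88.80 + €134.60 = €2,484.40.

€2,484.40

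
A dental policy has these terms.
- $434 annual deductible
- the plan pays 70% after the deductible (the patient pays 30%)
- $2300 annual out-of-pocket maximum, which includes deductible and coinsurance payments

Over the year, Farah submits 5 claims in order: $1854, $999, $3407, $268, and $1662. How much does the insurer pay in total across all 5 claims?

$5890

#1 ($1854): $434 to deductible, leaving $1420; 30% of $1420 = $426. Cost to patient: $860. OOP to date $860. Plan pays $1854 − $860 = $994.
#2 ($999): deductible already satisfied, so patient's share is 30% × $999 = $299.70. Cost to patient: $299.70. OOP to date $1159.70. Insurer: $999 − $299.70 = $699.30.
#3 ($3407): 30% coinsurance on $3407 = $1022.10. Cost to patient: $1022.10. OOP to date $2181.80. Insurer: $3407 − $1022.10 = $2384.90.
#4 ($268): deductible met; 30% of $268 = $80.40. Cost to patient: $80.40. OOP to date $2262.20. Plan pays $268 − $80.40 = $187.60.
#5 ($1662): deductible met; 30% of $1662 = $498.60. Adding that to $2262.20 gives $2760.80, past the $2300 cap; patient pays only $2300 − $2262.20 = $37.80. Plan pays $1662 − $37.80 = $1624.20.
Insurer total = bills − patient's total = $8190 − $2300 = $5890.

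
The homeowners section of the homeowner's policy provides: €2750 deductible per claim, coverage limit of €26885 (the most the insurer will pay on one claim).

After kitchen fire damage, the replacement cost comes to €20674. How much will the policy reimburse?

€17924

After the deductible, €20674 − €2750 = €17924 remains.
That's under the €26885 cap, so the insurer reimburses the full €17924.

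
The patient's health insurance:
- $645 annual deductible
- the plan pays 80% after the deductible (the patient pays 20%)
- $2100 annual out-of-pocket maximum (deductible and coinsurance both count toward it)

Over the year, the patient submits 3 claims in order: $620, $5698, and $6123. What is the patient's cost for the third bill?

$320.40

#1 ($620): entire amount goes to the deductible. Patient pays $620; OOP now $620.
#2 ($5698): $25 finishes the deductible; $5673 goes to coinsurance; coinsurance $5673 × 20% = $1134.60. Patient pays $1159.60; OOP now $1779.60.
#3 ($6123): 20% coinsurance on $6123 = $1224.60. That would push OOP to $3004.20, over the $2100 cap, so patient pays $2100 − $1779.60 = $320.40.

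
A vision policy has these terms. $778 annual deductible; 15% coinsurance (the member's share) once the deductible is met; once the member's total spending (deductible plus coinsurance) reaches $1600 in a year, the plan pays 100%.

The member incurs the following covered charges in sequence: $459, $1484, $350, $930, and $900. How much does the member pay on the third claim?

#1 ($459): all of it applies to the deductible. Cost to member: $459. OOP to date $459.
#2 ($1484): deductible takes $319, $1165 remains; 15% of $1165 = $174.75. Member owes $493.75 (running OOP $952.75).
#3 ($350): 15% coinsurance on $350 = $52.50. Member pays $52.50; OOP now $1005.25.

$52.50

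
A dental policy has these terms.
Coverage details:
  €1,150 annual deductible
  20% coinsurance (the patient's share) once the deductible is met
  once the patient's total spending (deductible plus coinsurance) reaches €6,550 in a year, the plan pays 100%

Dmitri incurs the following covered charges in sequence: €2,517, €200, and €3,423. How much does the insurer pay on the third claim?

#1 (€2,517): €1,150 finishes the deductible; €1,367 goes to coinsurance; patient's 20% is €273.40. Cost to patient: €1,423.40. OOP to date €1,423.40. Insurer: €2,517 − €1,423.40 = €1,093.60.
#2 (€200): deductible already satisfied, so patient's share is 20% × €200 = €40. Cost to patient: €40. OOP to date €1,463.40. Insurer: €200 − €40 = €160.
#3 (€3,423): 20% coinsurance on €3,423 = €684.60. Patient pays €684.60; OOP now €2,148. Insurer: €3,423 − €684.60 = €2,738.40.

€2,738.40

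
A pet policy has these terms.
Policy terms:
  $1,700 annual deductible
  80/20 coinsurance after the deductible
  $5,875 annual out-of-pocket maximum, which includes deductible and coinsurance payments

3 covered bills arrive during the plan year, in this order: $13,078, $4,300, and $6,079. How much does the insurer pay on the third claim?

$5,039.60

Bill 1, $13,078: deductible takes $1,700, $11,378 remains; coinsurance $11,378 × 20% = $2,275.60. Owner pays $3,975.60; OOP now $3,975.60. Insurer: $13,078 − $3,975.60 = $9,102.40.
Bill 2, $4,300: deductible met; 20% of $4,300 = $860. Owner owes $860 (running OOP $4,835.60). Plan pays $4,300 − $860 = $3,440.
Bill 3, $6,079: 20% coinsurance on $6,079 = $1,215.80. Adding that to $4,835.60 gives $6,051.40, past the $5,875 cap; owner pays only $5,875 − $4,835.60 = $1,039.40. Plan pays $6,079 − $1,039.40 = $5,039.60.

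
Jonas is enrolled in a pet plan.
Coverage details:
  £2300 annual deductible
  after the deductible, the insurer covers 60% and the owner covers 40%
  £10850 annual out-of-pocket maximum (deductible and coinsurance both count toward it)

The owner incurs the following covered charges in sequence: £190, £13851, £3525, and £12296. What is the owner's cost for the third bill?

£1410

Claim 1 — £190: entire amount goes to the deductible. Cost to owner: £190. OOP to date £190.
Claim 2 — £13851: deductible takes £2110, £11741 remains; 40% of £11741 = £4696.40. Cost to owner: £6806.40. OOP to date £6996.40.
Claim 3 — £3525: 40% coinsurance on £3525 = £1410. Cost to owner: £1410. OOP to date £8406.40.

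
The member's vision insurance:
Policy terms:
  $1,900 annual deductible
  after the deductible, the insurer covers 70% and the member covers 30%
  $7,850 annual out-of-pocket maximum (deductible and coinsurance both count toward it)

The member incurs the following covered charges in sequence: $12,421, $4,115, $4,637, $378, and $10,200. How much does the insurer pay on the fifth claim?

Claim 1 ($12,421): $1,900 to deductible, leaving $10,521; 30% of $10,521 = $3,156.30. Cost to member: $5,056.30. OOP to date $5,056.30. Plan pays $12,421 − $5,056.30 = $7,364.70.
Claim 2 ($4,115): deductible already satisfied, so member's share is 30% × $4,115 = $1,234.50. Member pays $1,234.50; OOP now $6,290.80. Plan pays $4,115 − $1,234.50 = $2,880.50.
Claim 3 ($4,637): deductible already satisfied, so member's share is 30% × $4,637 = $1,391.10. Member pays $1,391.10; OOP now $7,681.90. Insurer: $4,637 − $1,391.10 = $3,245.90.
Claim 4 ($378): deductible already satisfied, so member's share is 30% × $378 = $113.40. Cost to member: $113.40. OOP to date $7,795.30. Plan pays $378 − $113.40 = $264.60.
Claim 5 ($10,200): deductible met; 30% of $10,200 = $3,060. Adding that to $7,795.30 gives $10,855.30, past the $7,850 cap; member pays only $7,850 − $7,795.30 = $54.70. Plan pays $10,200 − $54.70 = $10,145.30.

$10,145.30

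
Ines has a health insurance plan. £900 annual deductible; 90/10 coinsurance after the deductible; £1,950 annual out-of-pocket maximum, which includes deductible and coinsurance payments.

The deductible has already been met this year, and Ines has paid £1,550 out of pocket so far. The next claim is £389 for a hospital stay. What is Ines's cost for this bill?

The deductible is already satisfied, so the full bill goes to coinsurance.
Patient's 10% share of £389 is £38.90.
Cumulative spending £1,550 + £38.90 = £1,588.90 stays under the £1,950 maximum.

£38.90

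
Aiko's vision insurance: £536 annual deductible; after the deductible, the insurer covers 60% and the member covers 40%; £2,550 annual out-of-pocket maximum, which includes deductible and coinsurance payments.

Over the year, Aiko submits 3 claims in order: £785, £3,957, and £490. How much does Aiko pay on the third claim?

£196

#1 (£785): £536 to deductible, leaving £249; 40% of £249 = £99.60. Member owes £635.60 (running OOP £635.60).
#2 (£3,957): 40% coinsurance on £3,957 = £1,582.80. Cost to member: £1,582.80. OOP to date £2,218.40.
#3 (£490): 40% coinsurance on £490 = £196. Member pays £196; OOP now £2,414.40.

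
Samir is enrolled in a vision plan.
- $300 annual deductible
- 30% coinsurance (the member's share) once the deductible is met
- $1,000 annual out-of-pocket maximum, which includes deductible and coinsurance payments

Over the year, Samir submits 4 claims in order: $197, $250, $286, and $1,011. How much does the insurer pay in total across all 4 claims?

$1,010.80

Claim 1 — $197: fully absorbed by the deductible. Member owes $197 (running OOP $197). Plan pays $197 − $197 = $0.
Claim 2 — $250: deductible takes $103, $147 remains; 30% of $147 = $44.10. Member owes $147.10 (running OOP $344.10). Insurer: $250 − $147.10 = $102.90.
Claim 3 — $286: 30% coinsurance on $286 = $85.80. Member owes $85.80 (running OOP $429.90). Plan pays $286 − $85.80 = $200.20.
Claim 4 — $1,011: deductible met; 30% of $1,011 = $303.30. Cost to member: $303.30. OOP to date $733.20. Plan pays $1,011 − $303.30 = $707.70.
Insurer total: $0 + $102.90 + $200.20 + $707.70 = $1,010.80.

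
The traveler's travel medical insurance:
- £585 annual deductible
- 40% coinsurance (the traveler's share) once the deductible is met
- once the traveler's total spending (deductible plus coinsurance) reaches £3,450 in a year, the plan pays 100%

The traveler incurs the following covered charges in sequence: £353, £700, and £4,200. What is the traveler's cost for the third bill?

£1,680

Bill 1, £353: all of it applies to the deductible. Cost to traveler: £353. OOP to date £353.
Bill 2, £700: deductible takes £232, £468 remains; coinsurance £468 × 40% = £187.20. Traveler owes £419.20 (running OOP £772.20).
Bill 3, £4,200: 40% coinsurance on £4,200 = £1,680. Traveler pays £1,680; OOP now £2,452.20.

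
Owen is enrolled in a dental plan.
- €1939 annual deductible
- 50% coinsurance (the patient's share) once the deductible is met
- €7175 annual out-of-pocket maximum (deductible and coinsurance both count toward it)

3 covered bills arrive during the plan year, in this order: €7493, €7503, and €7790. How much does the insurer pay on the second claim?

€5044

Bill 1, €7493: €1939 to deductible, leaving €5554; patient's 50% is €2777. Patient pays €4716; OOP now €4716. Insurer: €7493 − €4716 = €2777.
Bill 2, €7503: deductible met; 50% of €7503 = €3751.50. OOP would hit €8467.50 > €7175, so the cap limits the patient to €7175 − €4716 = €2459. Insurer: €7503 − €2459 = €5044.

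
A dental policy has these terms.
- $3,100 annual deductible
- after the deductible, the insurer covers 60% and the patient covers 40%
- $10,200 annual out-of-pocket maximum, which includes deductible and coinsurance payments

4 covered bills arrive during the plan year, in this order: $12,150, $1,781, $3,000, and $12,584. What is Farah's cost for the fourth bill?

Claim 1 ($12,150): deductible takes $3,100, $9,050 remains; patient's 40% is $3,620. Cost to patient: $6,720. OOP to date $6,720.
Claim 2 ($1,781): 40% coinsurance on $1,781 = $712.40. Patient pays $712.40; OOP now $7,432.40.
Claim 3 ($3,000): 40% coinsurance on $3,000 = $1,200. Cost to patient: $1,200. OOP to date $8,632.40.
Claim 4 ($12,584): deductible already satisfied, so patient's share is 40% × $12,584 = $5,033.60. OOP would hit $13,666 > $10,200, so the cap limits the patient to $10,200 − $8,632.40 = $1,567.60.

$1,567.60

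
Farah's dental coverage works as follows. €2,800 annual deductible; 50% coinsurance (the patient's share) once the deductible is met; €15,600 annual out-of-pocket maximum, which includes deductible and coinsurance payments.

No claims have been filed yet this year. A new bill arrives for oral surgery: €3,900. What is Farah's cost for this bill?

€3,350

The full €2,800 deductible is still open; €2,800 of this bill applies to it.
The remaining €1,100 (= €3,900 − €2,800) moves to coinsurance.
Coinsurance: €1,100 × 50% = €550.
Patient responsibility before any cap: €2,800 + €550 = €3,350.
Cumulative spending €0 + €3,350 = €3,350 stays under the €15,600 maximum.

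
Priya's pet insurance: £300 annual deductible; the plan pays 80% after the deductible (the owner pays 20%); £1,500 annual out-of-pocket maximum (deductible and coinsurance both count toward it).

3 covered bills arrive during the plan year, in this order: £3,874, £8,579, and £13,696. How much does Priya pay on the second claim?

Claim 1 — £3,874: £300 to deductible, leaving £3,574; owner's 20% is £714.80. Owner pays £1,014.80; OOP now £1,014.80.
Claim 2 — £8,579: deductible already satisfied, so owner's share is 20% × £8,579 = £1,715.80. Adding that to £1,014.80 gives £2,730.60, past the £1,500 cap; owner pays only £1,500 − £1,014.80 = £485.20.

£485.20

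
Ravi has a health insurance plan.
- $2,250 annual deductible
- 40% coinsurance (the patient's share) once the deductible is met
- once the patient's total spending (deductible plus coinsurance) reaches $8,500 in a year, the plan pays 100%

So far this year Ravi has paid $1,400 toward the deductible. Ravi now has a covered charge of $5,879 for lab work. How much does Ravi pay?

Deductible still to meet: $2,250 − $1,400 = $850.
After the $850 deductible portion, $5,879 − $850 = $5,029 is subject to coinsurance.
Coinsurance: $5,029 × 40% = $2,011.60.
So the patient owes $850 + $2,011.60 = $2,861.60 before any cap.
Cumulative spending $1,400 + $2,861.60 = $4,261.60 stays under the $8,500 maximum.

$2,861.60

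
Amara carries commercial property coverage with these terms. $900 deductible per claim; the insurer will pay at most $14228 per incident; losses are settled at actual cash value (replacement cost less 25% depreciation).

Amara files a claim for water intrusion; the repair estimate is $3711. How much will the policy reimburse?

$1883.25

At 25% depreciation, ACV = $3711 − $927.75 = $2783.25.
After the deductible, $2783.25 − $900 = $1883.25 remains.
That's under the $14228 cap, so the insurer reimburses the full $1883.25.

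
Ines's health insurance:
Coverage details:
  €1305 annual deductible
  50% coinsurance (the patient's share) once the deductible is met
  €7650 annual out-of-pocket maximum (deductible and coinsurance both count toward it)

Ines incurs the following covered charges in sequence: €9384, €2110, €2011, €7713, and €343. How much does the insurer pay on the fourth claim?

#1 (€9384): deductible takes €1305, €8079 remains; 50% of €8079 = €4039.50. Cost to patient: €5344.50. OOP to date €5344.50. Plan pays €9384 − €5344.50 = €4039.50.
#2 (€2110): 50% coinsurance on €2110 = €1055. Patient owes €1055 (running OOP €6399.50). Plan pays €2110 − €1055 = €1055.
#3 (€2011): deductible already satisfied, so patient's share is 50% × €2011 = €1005.50. Patient pays €1005.50; OOP now €7405. Plan pays €2011 − €1005.50 = €1005.50.
#4 (€7713): deductible met; 50% of €7713 = €3856.50. OOP would hit €11261.50 > €7650, so the cap limits the patient to €7650 − €7405 = €245. Insurer: €7713 − €245 = €7468.

€7468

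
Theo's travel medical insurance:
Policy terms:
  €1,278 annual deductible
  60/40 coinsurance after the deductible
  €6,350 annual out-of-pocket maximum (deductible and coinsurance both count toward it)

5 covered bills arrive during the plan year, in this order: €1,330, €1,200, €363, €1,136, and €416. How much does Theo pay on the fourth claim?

Bill 1, €1,330: €1,278 to deductible, leaving €52; traveler's 40% is €20.80. Cost to traveler: €1,298.80. OOP to date €1,298.80.
Bill 2, €1,200: deductible met; 40% of €1,200 = €480. Traveler owes €480 (running OOP €1,778.80).
Bill 3, €363: deductible already satisfied, so traveler's share is 40% × €363 = €145.20. Traveler owes €145.20 (running OOP €1,924).
Bill 4, €1,136: deductible met; 40% of €1,136 = €454.40. Traveler pays €454.40; OOP now €2,378.40.

€454.40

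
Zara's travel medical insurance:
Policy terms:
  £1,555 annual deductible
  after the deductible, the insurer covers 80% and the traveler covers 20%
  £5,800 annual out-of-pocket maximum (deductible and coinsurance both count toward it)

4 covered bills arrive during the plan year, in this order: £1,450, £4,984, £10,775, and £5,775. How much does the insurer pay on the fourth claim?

£4,660.80

#1 (£1,450): fully absorbed by the deductible. Cost to traveler: £1,450. OOP to date £1,450. Insurer: £1,450 − £1,450 = £0.
#2 (£4,984): £105 finishes the deductible; £4,879 goes to coinsurance; 20% of £4,879 = £975.80. Cost to traveler: £1,080.80. OOP to date £2,530.80. Insurer: £4,984 − £1,080.80 = £3,903.20.
#3 (£10,775): deductible met; 20% of £10,775 = £2,155. Traveler owes £2,155 (running OOP £4,685.80). Plan pays £10,775 − £2,155 = £8,620.
#4 (£5,775): 20% coinsurance on £5,775 = £1,155. Adding that to £4,685.80 gives £5,840.80, past the £5,800 cap; traveler pays only £5,800 − £4,685.80 = £1,114.20. Plan pays £5,775 − £1,114.20 = £4,660.80.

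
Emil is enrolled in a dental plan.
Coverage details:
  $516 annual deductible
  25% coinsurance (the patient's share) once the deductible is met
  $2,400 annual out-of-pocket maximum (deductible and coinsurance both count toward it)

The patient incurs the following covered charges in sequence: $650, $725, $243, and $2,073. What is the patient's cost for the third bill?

$60.75

Claim 1 ($650): $516 finishes the deductible; $134 goes to coinsurance; patient's 25% is $33.50. Cost to patient: $549.50. OOP to date $549.50.
Claim 2 ($725): 25% coinsurance on $725 = $181.25. Cost to patient: $181.25. OOP to date $730.75.
Claim 3 ($243): 25% coinsurance on $243 = $60.75. Cost to patient: $60.75. OOP to date $791.50.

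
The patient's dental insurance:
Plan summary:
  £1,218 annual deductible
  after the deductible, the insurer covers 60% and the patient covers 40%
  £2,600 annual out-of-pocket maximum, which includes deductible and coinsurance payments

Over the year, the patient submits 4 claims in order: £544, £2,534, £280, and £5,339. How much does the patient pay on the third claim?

#1 (£544): fully absorbed by the deductible. Cost to patient: £544. OOP to date £544.
#2 (£2,534): £674 finishes the deductible; £1,860 goes to coinsurance; coinsurance £1,860 × 40% = £744. Patient pays £1,418; OOP now £1,962.
#3 (£280): deductible met; 40% of £280 = £112. Patient pays £112; OOP now £2,074.

£112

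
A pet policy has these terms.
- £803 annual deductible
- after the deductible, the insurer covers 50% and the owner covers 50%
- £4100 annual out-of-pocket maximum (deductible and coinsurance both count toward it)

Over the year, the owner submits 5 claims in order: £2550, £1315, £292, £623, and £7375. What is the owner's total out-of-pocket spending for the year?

#1 (£2550): £803 finishes the deductible; £1747 goes to coinsurance; coinsurance £1747 × 50% = £873.50. Cost to owner: £1676.50. OOP to date £1676.50.
#2 (£1315): deductible already satisfied, so owner's share is 50% × £1315 = £657.50. Cost to owner: £657.50. OOP to date £2334.
#3 (£292): deductible already satisfied, so owner's share is 50% × £292 = £146. Owner pays £146; OOP now £2480.
#4 (£623): deductible met; 50% of £623 = £311.50. Cost to owner: £311.50. OOP to date £2791.50.
#5 (£7375): deductible already satisfied, so owner's share is 50% × £7375 = £3687.50. That would push OOP to £6479, over the £4100 cap, so owner pays £4100 − £2791.50 = £1308.50.
Total paid by the owner: £1676.50 + £657.50 + £146 + £311.50 + £1308.50 = £4100.

£4100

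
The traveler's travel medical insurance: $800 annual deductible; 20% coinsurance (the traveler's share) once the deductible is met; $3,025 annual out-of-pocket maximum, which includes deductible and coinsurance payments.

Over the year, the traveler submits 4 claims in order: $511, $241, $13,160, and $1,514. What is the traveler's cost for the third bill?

Claim 1 ($511): fully absorbed by the deductible. Cost to traveler: $511. OOP to date $511.
Claim 2 ($241): entire amount goes to the deductible. Traveler pays $241; OOP now $752.
Claim 3 ($13,160): deductible takes $48, $13,112 remains; traveler's 20% is $2,622.40. Claim cost before the cap: $48 + $2,622.40 = $2,670.40. Adding that to $752 gives $3,422.40, past the $3,025 cap; traveler pays only $3,025 − $752 = $2,273.

$2,273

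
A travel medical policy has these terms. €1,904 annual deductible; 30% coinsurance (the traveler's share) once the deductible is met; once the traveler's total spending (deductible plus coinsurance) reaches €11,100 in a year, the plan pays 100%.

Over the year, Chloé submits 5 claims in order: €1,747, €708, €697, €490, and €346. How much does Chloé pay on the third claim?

Claim 1 (€1,747): all of it applies to the deductible. Traveler pays €1,747; OOP now €1,747.
Claim 2 (€708): €157 to deductible, leaving €551; traveler's 30% is €165.30. Traveler owes €322.30 (running OOP €2,069.30).
Claim 3 (€697): deductible already satisfied, so traveler's share is 30% × €697 = €209.10. Cost to traveler: €209.10. OOP to date €2,278.40.

€209.10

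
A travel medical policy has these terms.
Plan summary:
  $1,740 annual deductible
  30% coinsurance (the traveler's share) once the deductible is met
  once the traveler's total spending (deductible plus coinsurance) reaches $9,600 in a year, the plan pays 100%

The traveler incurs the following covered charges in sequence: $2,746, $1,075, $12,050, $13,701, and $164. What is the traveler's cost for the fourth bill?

$3,620.70

Claim 1 — $2,746: $1,740 to deductible, leaving $1,006; 30% of $1,006 = $301.80. Traveler owes $2,041.80 (running OOP $2,041.80).
Claim 2 — $1,075: deductible already satisfied, so traveler's share is 30% × $1,075 = $322.50. Cost to traveler: $322.50. OOP to date $2,364.30.
Claim 3 — $12,050: deductible already satisfied, so traveler's share is 30% × $12,050 = $3,615. Cost to traveler: $3,615. OOP to date $5,979.30.
Claim 4 — $13,701: 30% coinsurance on $13,701 = $4,110.30. Adding that to $5,979.30 gives $10,089.60, past the $9,600 cap; traveler pays only $9,600 − $5,979.30 = $3,620.70.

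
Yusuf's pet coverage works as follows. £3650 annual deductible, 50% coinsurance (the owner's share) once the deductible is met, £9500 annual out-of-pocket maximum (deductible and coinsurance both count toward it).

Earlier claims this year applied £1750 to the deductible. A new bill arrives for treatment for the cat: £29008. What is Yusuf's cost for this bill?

Deductible still to meet: £3650 − £1750 = £1900.
The remaining £27108 (= £29008 − £1900) moves to coinsurance.
50% of £27108 = £13554 falls to the owner.
Owner responsibility before any cap: £1900 + £13554 = £15454.
Adding £15454 to the £1750 already spent would give £17204, which exceeds the £9500 cap; the owner pays just £9500 − £1750 = £7750.

£7750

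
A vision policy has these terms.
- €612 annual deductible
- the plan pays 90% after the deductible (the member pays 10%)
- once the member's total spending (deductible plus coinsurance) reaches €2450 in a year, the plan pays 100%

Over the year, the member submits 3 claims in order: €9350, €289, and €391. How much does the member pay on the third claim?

Bill 1, €9350: €612 finishes the deductible; €8738 goes to coinsurance; coinsurance €8738 × 10% = €873.80. Member owes €1485.80 (running OOP €1485.80).
Bill 2, €289: deductible already satisfied, so member's share is 10% × €289 = €28.90. Member pays €28.90; OOP now €1514.70.
Bill 3, €391: deductible met; 10% of €391 = €39.10. Member pays €39.10; OOP now €1553.80.

€39.10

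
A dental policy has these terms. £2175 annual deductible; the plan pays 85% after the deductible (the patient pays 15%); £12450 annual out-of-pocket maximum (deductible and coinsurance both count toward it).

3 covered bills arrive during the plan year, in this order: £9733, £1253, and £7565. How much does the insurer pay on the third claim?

Claim 1 (£9733): £2175 finishes the deductible; £7558 goes to coinsurance; 15% of £7558 = £1133.70. Patient owes £3308.70 (running OOP £3308.70). Insurer: £9733 − £3308.70 = £6424.30.
Claim 2 (£1253): 15% coinsurance on £1253 = £187.95. Patient owes £187.95 (running OOP £3496.65). Plan pays £1253 − £187.95 = £1065.05.
Claim 3 (£7565): deductible met; 15% of £7565 = £1134.75. Patient pays £1134.75; OOP now £4631.40. Plan pays £7565 − £1134.75 = £6430.25.

£6430.25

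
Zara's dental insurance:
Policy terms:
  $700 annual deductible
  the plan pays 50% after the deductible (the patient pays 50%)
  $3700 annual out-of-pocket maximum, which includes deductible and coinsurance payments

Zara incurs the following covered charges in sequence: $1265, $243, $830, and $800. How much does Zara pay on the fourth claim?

$400

Bill 1, $1265: $700 to deductible, leaving $565; patient's 50% is $282.50. Patient pays $982.50; OOP now $982.50.
Bill 2, $243: 50% coinsurance on $243 = $121.50. Patient pays $121.50; OOP now $1104.
Bill 3, $830: deductible met; 50% of $830 = $415. Patient owes $415 (running OOP $1519).
Bill 4, $800: deductible already satisfied, so patient's share is 50% × $800 = $400. Patient owes $400 (running OOP $1919).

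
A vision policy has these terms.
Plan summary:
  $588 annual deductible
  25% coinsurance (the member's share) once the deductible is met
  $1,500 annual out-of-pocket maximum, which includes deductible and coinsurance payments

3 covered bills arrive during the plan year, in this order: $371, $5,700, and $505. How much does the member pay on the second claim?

#1 ($371): fully absorbed by the deductible. Cost to member: $371. OOP to date $371.
#2 ($5,700): $217 to deductible, leaving $5,483; 25% of $5,483 = $1,370.75. Claim cost before the cap: $217 + $1,370.75 = $1,587.75. That would push OOP to $1,958.75, over the $1,500 cap, so member pays $1,500 − $371 = $1,129.

$1,129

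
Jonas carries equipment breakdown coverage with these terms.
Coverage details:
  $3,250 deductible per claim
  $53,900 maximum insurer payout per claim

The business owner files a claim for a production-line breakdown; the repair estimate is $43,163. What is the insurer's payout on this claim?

Less the $3,250 deductible: $43,163 − $3,250 = $39,913.
$39,913 is within the $53,900 limit, so the insurer pays $39,913.

$39,913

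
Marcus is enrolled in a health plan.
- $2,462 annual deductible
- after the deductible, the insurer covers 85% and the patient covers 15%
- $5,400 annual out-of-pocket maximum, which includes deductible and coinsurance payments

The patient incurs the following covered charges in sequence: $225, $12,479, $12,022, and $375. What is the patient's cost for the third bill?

$1,401.70

#1 ($225): fully absorbed by the deductible. Cost to patient: $225. OOP to date $225.
#2 ($12,479): $2,237 finishes the deductible; $10,242 goes to coinsurance; patient's 15% is $1,536.30. Cost to patient: $3,773.30. OOP to date $3,998.30.
#3 ($12,022): deductible met; 15% of $12,022 = $1,803.30. That would push OOP to $5,801.60, over the $5,400 cap, so patient pays $5,400 − $3,998.30 = $1,401.70.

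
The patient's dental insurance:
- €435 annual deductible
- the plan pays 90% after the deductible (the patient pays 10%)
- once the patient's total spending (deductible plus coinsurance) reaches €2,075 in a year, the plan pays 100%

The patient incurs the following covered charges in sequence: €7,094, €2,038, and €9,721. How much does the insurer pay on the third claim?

€8,950.70

Bill 1, €7,094: deductible takes €435, €6,659 remains; 10% of €6,659 = €665.90. Cost to patient: €1,100.90. OOP to date €1,100.90. Insurer: €7,094 − €1,100.90 = €5,993.10.
Bill 2, €2,038: deductible already satisfied, so patient's share is 10% × €2,038 = €203.80. Patient pays €203.80; OOP now €1,304.70. Insurer: €2,038 − €203.80 = €1,834.20.
Bill 3, €9,721: deductible met; 10% of €9,721 = €972.10. That would push OOP to €2,276.80, over the €2,075 cap, so patient pays €2,075 − €1,304.70 = €770.30. Plan pays €9,721 − €770.30 = €8,950.70.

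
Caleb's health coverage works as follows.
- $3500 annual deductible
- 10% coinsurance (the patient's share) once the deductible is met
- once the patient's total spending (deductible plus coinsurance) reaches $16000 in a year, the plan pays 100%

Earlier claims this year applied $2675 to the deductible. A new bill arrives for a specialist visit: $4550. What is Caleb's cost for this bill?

$1197.50

Remaining deductible: $3500 − $2675 = $825.
After the $825 deductible portion, $4550 − $825 = $3725 is subject to coinsurance.
10% of $3725 = $372.50 falls to the patient.
Patient responsibility before any cap: $825 + $372.50 = $1197.50.
Total out-of-pocket so far would be $2675 + $1197.50 = $3872.50, below the $16000 cap — no reduction.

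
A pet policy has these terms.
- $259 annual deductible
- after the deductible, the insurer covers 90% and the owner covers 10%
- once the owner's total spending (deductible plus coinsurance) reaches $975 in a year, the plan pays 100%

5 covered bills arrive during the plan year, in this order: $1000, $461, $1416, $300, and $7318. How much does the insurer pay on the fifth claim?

$6893.80

Claim 1 — $1000: $259 finishes the deductible; $741 goes to coinsurance; owner's 10% is $74.10. Owner pays $333.10; OOP now $333.10. Plan pays $1000 − $333.10 = $666.90.
Claim 2 — $461: deductible met; 10% of $461 = $46.10. Owner pays $46.10; OOP now $379.20. Plan pays $461 − $46.10 = $414.90.
Claim 3 — $1416: deductible met; 10% of $1416 = $141.60. Owner owes $141.60 (running OOP $520.80). Plan pays $1416 − $141.60 = $1274.40.
Claim 4 — $300: deductible already satisfied, so owner's share is 10% × $300 = $30. Owner pays $30; OOP now $550.80. Insurer: $300 − $30 = $270.
Claim 5 — $7318: 10% coinsurance on $7318 = $731.80. That would push OOP to $1282.60, over the $975 cap, so owner pays $975 − $550.80 = $424.20. Insurer: $7318 − $424.20 = $6893.80.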